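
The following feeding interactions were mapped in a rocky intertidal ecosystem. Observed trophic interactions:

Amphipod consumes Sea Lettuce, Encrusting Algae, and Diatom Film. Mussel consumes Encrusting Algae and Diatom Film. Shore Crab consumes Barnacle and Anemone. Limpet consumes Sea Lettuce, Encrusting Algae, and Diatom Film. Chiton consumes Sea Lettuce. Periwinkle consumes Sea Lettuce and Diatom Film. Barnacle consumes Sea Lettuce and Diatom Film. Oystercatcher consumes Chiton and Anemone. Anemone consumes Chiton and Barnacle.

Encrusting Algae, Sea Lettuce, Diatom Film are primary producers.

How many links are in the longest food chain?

3 links

One longest chain: Sea Lettuce → Barnacle → Anemone → Shore Crab.
It has 4 species and 3 links.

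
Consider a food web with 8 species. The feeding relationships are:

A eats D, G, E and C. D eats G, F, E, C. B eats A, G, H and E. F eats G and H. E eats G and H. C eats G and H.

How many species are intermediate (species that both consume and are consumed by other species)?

5

Intermediate species (has both prey and predators): E, C, F, D, A.
Count: 5.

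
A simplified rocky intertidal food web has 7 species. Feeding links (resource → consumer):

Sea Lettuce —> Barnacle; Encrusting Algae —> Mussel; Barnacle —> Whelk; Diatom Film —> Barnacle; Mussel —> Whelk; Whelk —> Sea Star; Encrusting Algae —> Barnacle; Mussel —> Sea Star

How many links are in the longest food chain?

3 links

One longest chain: Sea Lettuce → Barnacle → Whelk → Sea Star.
It has 4 species and 3 links.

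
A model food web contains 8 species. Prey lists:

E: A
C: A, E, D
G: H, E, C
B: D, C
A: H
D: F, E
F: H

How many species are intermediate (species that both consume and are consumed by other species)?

5

Intermediate species (has both prey and predators): A, F, E, D, C.
Count: 5.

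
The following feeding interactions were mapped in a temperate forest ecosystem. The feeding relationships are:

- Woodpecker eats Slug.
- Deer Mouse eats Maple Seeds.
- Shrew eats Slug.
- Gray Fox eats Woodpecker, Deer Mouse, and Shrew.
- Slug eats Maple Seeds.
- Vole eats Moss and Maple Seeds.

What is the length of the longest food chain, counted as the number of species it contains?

One longest chain: Maple Seeds → Slug → Shrew → Gray Fox.
It has 4 species and 3 links.

4 species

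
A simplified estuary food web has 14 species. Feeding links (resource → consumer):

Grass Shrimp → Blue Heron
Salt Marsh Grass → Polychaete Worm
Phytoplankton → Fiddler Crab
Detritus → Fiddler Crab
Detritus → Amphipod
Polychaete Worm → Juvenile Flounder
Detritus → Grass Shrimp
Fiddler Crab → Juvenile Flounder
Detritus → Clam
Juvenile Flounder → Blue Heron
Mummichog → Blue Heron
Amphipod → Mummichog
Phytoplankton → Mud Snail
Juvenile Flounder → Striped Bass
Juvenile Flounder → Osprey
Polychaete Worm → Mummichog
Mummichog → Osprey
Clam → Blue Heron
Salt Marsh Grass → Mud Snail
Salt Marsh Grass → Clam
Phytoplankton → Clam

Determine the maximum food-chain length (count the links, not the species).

3 links

One longest chain: Detritus → Fiddler Crab → Juvenile Flounder → Osprey.
It has 4 species and 3 links.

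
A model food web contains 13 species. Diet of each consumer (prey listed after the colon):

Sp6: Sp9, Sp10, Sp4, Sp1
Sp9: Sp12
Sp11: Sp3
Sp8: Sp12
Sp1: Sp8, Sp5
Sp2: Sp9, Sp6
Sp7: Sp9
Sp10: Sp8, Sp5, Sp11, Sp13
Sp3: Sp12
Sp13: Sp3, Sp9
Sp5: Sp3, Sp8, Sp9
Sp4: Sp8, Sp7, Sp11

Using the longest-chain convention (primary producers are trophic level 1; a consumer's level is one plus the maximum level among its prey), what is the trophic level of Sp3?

Trophic level 2

Sp12 is a producer → level 1.
Sp3 eats Sp12 → level 2.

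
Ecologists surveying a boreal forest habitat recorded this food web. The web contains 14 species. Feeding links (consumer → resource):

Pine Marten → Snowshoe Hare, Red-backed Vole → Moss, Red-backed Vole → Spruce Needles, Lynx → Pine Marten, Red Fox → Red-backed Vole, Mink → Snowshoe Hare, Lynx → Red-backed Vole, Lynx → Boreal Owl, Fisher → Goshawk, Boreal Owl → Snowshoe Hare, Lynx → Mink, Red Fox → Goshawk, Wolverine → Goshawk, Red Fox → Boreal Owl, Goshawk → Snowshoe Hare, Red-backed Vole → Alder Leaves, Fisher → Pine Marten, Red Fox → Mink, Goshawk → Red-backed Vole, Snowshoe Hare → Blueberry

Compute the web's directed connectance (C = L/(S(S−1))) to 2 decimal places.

C = 0.11

The web has S = 14 species and L = 20 feeding links.
C = L / (S(S−1)) = 20 / 182 = 0.1099 ≈ 0.11.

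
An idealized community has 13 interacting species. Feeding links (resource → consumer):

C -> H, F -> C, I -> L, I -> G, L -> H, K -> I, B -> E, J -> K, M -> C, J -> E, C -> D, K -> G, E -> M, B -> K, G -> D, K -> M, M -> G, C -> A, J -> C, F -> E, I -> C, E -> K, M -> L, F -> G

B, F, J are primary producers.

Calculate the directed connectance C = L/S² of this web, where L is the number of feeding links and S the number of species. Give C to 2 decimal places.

C = 0.14

The web has S = 13 species and L = 24 feeding links.
C = L / S² = 24 / 169 = 0.1420 ≈ 0.14.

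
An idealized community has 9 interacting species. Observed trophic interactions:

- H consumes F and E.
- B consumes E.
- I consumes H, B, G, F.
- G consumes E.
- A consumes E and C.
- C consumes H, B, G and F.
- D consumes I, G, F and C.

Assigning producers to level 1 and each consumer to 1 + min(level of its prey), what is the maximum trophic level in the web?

2

Producers (level 1): E, F.
Following each consumer down to its lowest-level prey: E → G (levels 1 through 2).
All prey of G (E 1) are at level 1 or above, so G is at level 1 + 1 = 2.
Every consumer has at least one prey at level 1 or below, so none exceeds level 2.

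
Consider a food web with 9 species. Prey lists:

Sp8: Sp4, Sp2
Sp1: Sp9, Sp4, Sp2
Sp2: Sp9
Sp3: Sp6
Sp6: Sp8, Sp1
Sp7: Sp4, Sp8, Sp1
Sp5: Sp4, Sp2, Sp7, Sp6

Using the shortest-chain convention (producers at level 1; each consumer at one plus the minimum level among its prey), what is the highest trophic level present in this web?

Producers (level 1): Sp9, Sp4.
Following each consumer down to its lowest-level prey: Sp4 → Sp8 → Sp6 → Sp3 (levels 1 through 4).
All prey of Sp3 (Sp6 3) are at level 3 or above, so Sp3 is at level 1 + 3 = 4.
Every consumer has at least one prey at level 3 or below, so none exceeds level 4.

4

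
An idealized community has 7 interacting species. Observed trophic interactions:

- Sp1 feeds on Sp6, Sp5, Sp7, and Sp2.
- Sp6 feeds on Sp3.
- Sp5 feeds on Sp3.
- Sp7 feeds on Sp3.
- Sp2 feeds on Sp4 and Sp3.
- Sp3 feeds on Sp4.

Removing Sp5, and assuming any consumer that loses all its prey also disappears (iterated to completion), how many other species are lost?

0

Remove Sp5.
Every predator of it retains at least one other prey: Sp1 still has Sp6, Sp7, Sp2.
No consumer loses all prey, so no secondary extinctions occur.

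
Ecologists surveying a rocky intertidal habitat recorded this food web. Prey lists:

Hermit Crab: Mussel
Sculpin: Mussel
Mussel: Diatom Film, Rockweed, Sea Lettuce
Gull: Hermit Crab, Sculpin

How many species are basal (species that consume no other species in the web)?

Basal species (no prey listed): Diatom Film, Rockweed, Sea Lettuce.
Count: 3.

3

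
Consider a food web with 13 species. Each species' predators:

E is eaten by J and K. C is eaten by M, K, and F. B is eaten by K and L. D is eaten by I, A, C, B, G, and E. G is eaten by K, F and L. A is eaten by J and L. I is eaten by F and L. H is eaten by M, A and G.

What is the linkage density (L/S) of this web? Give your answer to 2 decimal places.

There are L = 23 links among S = 13 species.
L/S = 23/13 = 1.7692 ≈ 1.77.

L/S = 1.77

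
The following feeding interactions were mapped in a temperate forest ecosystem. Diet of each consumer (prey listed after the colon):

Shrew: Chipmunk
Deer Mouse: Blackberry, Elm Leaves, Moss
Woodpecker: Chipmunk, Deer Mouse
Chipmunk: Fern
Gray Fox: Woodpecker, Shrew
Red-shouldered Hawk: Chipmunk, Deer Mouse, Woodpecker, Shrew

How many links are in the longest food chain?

One longest chain: Fern → Chipmunk → Woodpecker → Gray Fox.
It has 4 species and 3 links.

3 links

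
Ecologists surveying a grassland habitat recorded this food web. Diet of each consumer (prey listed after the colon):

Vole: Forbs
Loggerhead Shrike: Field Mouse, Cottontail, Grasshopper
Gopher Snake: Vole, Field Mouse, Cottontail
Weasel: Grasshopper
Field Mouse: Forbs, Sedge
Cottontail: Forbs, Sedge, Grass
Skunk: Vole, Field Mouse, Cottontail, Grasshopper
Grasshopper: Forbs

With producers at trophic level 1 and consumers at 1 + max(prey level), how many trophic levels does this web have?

Producers (level 1): Forbs, Sedge, Grass.
Forbs → Vole → Gopher Snake gives Gopher Snake level 3.
No species has a prey at level 3, so no species reaches level 4.

3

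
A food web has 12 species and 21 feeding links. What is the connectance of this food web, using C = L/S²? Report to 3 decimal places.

The web has S = 12 species and L = 21 feeding links.
C = L / S² = 21 / 144 = 0.1458 ≈ 0.146.

C = 0.146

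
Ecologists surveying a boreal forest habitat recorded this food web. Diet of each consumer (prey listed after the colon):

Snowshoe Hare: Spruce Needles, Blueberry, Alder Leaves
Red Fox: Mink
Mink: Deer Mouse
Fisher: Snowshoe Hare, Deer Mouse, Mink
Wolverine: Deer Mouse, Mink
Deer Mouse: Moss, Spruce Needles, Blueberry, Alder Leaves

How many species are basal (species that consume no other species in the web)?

4

Basal species (no prey listed): Moss, Spruce Needles, Blueberry, Alder Leaves.
Count: 4.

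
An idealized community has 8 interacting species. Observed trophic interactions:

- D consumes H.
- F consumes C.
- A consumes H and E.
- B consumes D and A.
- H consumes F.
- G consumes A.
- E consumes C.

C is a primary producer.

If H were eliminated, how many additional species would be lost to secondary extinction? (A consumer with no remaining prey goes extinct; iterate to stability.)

Remove H.
Round 1: D (all prey gone) → extinct.
No further losses. Total secondary extinctions: 1.

1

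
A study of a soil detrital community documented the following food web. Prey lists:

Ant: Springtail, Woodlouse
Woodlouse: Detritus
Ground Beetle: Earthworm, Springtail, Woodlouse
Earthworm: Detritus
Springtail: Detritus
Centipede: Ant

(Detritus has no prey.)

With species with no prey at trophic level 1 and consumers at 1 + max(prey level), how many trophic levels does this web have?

Basal resources (level 1): Detritus.
Detritus → Springtail → Ant → Centipede gives Centipede level 4.
No species has a prey at level 4, so no species reaches level 5.

4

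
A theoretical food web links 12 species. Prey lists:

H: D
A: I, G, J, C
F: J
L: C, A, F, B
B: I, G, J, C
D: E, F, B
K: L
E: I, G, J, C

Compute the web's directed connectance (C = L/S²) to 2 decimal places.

C = 0.15

The web has S = 12 species and L = 22 feeding links.
C = L / S² = 22 / 144 = 0.1528 ≈ 0.15.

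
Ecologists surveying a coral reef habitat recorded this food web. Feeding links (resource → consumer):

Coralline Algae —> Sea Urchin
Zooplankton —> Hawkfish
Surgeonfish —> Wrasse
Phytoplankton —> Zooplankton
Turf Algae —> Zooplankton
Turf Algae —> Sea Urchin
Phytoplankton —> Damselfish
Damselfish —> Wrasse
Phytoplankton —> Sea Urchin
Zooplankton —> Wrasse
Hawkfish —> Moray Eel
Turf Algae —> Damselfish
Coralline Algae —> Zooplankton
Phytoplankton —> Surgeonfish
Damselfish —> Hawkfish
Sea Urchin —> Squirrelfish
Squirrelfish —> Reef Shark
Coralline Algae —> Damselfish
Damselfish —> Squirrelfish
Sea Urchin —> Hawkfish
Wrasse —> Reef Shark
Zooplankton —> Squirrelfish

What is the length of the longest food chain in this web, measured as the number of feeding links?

3 links

One longest chain: Phytoplankton → Zooplankton → Wrasse → Reef Shark.
It has 4 species and 3 links.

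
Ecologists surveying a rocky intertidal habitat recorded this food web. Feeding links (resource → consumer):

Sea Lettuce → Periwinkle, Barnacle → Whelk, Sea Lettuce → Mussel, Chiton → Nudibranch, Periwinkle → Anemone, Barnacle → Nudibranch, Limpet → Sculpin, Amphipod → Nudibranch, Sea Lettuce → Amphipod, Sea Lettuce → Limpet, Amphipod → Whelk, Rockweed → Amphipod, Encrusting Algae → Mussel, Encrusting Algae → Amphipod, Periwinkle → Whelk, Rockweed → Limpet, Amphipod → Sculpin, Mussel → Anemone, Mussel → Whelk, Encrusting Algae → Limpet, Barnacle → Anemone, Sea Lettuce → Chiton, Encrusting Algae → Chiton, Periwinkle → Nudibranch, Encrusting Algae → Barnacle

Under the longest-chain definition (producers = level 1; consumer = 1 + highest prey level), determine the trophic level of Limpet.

Encrusting Algae is a producer → level 1.
Limpet eats Encrusting Algae (level 1); other prey at levels: Rockweed 1, Sea Lettuce 1 → level 2.

Trophic level 2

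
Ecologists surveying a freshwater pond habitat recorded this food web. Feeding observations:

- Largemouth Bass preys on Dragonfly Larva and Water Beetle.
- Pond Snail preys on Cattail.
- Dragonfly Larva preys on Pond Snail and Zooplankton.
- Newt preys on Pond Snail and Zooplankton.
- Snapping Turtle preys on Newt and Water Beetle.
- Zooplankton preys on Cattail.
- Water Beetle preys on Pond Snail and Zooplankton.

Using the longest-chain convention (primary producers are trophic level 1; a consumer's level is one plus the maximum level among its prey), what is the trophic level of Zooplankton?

Trophic level 2

Cattail is a producer → level 1.
Zooplankton eats Cattail → level 2.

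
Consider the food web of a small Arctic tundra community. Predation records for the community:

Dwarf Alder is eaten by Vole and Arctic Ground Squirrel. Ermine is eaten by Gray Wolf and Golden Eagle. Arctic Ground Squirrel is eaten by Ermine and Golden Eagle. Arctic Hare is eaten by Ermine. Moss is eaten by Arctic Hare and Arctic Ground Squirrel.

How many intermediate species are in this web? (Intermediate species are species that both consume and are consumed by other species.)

3

Intermediate species (has both prey and predators): Arctic Hare, Arctic Ground Squirrel, Ermine.
Count: 3.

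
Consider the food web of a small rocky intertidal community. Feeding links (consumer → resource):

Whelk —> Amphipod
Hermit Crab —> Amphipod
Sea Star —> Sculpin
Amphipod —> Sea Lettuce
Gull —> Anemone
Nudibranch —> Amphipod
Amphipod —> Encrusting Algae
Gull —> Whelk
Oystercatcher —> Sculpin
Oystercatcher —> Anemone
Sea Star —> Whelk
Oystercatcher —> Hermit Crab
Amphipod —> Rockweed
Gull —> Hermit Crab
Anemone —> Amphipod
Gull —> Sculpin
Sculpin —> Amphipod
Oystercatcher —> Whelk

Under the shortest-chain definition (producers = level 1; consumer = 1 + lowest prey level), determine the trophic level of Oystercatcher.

Trophic level 4

Sea Lettuce is a producer → level 1.
Amphipod eats Sea Lettuce → level 2.
Sculpin eats Amphipod → level 3.
Oystercatcher eats Sculpin → level 4.
No prey of Oystercatcher is below level 3, so 4 is the minimum.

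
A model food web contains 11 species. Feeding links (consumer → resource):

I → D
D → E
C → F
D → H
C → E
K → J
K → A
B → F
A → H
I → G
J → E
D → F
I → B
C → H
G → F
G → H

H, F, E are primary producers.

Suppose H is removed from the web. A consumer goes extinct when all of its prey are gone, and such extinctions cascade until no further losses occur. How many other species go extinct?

Remove H.
Round 1: A (all prey gone) → extinct.
No further losses. Total secondary extinctions: 1.

1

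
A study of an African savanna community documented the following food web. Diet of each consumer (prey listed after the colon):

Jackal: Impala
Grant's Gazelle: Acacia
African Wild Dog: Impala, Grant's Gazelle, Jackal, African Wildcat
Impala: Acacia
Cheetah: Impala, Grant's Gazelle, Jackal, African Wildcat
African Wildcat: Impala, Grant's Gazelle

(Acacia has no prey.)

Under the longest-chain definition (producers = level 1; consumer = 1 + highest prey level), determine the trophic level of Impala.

Trophic level 2

Acacia is a producer → level 1.
Impala eats Acacia → level 2.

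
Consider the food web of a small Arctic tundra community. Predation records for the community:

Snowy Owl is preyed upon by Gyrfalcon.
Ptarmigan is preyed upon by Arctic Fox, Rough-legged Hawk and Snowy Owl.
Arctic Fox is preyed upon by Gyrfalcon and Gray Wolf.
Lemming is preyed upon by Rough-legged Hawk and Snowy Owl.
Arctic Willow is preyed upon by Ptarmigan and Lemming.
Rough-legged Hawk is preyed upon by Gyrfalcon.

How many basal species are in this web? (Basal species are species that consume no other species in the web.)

1

Basal species (no prey listed): Arctic Willow.
Count: 1.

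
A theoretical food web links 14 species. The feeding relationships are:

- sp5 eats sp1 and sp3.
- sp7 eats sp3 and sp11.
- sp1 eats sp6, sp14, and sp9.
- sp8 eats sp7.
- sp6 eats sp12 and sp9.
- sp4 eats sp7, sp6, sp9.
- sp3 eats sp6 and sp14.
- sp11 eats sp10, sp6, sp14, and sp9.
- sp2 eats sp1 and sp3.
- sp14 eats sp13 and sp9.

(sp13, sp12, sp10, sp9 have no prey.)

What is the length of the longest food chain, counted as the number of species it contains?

5 species

One longest chain: sp13 → sp14 → sp11 → sp7 → sp8.
It has 5 species and 4 links.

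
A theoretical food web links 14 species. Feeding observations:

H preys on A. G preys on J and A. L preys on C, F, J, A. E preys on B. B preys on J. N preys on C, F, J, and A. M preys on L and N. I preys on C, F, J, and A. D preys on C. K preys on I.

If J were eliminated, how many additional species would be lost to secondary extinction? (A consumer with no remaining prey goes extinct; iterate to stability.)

Remove J.
Round 1: B (all prey gone) → extinct.
Round 2: E (all prey gone) → extinct.
No further losses. Total secondary extinctions: 2.

2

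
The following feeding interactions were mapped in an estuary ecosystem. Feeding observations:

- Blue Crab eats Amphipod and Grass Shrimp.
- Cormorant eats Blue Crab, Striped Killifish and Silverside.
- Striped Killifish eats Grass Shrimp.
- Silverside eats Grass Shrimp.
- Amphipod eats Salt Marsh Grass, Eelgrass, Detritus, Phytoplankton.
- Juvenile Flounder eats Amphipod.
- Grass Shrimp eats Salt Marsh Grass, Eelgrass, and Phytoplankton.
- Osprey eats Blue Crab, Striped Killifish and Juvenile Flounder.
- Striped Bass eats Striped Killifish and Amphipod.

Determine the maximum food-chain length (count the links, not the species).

3 links

One longest chain: Phytoplankton → Grass Shrimp → Striped Killifish → Striped Bass.
It has 4 species and 3 links.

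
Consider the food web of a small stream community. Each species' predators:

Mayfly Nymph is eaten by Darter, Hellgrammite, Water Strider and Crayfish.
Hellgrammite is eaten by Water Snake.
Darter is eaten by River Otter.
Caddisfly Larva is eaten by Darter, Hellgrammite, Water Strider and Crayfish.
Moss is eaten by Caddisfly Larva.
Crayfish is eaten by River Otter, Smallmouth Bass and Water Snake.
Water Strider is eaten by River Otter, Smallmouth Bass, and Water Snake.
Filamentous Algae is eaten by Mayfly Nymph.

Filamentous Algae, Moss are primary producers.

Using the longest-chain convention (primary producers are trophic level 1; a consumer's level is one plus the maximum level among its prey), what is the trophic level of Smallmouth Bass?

Trophic level 4

Moss is a producer → level 1.
Caddisfly Larva eats Moss → level 2.
Water Strider eats Caddisfly Larva (level 2); other prey at levels: Mayfly Nymph 2 → level 3.
Smallmouth Bass eats Water Strider (level 3); other prey at levels: Crayfish 3 → level 4.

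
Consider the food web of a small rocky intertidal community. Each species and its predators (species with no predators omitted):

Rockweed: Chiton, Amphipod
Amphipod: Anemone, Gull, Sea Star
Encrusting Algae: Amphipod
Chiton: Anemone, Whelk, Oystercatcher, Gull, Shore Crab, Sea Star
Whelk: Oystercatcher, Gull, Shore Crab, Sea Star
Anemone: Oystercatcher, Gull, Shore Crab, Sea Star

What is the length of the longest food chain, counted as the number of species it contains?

4 species

One longest chain: Rockweed → Chiton → Anemone → Oystercatcher.
It has 4 species and 3 links.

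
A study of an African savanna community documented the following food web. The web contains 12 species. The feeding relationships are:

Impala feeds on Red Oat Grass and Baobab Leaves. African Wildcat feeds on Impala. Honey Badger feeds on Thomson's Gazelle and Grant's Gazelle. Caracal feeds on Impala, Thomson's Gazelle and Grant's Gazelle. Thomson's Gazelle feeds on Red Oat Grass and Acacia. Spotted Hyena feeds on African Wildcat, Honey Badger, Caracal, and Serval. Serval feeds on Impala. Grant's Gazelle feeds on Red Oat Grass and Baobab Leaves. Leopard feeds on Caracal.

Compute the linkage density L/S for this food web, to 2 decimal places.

There are L = 18 links among S = 12 species.
L/S = 18/12 = 1.5000 ≈ 1.50.

L/S = 1.50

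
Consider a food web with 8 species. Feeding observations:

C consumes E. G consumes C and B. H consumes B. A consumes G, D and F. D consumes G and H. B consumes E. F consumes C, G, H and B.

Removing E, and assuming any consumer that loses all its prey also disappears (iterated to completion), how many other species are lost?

Remove E.
Round 1: C (all prey gone), B (all prey gone) → extinct.
Round 2: G (all prey gone), H (all prey gone) → extinct.
Round 3: F (all prey gone), D (all prey gone) → extinct.
Round 4: A (all prey gone) → extinct.
No further losses. Total secondary extinctions: 7.

7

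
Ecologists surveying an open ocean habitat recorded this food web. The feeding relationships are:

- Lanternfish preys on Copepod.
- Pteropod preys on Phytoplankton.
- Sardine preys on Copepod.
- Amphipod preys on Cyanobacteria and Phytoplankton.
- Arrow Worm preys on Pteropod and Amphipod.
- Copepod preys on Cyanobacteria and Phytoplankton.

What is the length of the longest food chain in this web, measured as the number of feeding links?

2 links

One longest chain: Phytoplankton → Copepod → Lanternfish.
It has 3 species and 2 links.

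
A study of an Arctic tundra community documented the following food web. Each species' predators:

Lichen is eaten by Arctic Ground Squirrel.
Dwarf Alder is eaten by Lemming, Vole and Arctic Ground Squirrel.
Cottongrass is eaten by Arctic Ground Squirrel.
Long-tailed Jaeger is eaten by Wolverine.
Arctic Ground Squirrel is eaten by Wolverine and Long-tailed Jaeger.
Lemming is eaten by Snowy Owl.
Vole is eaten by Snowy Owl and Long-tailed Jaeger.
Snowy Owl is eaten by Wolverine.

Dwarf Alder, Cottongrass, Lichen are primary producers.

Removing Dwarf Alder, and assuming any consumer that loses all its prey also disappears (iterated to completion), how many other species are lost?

Remove Dwarf Alder.
Round 1: Vole (all prey gone), Lemming (all prey gone) → extinct.
Round 2: Snowy Owl (all prey gone) → extinct.
No further losses. Total secondary extinctions: 3.

3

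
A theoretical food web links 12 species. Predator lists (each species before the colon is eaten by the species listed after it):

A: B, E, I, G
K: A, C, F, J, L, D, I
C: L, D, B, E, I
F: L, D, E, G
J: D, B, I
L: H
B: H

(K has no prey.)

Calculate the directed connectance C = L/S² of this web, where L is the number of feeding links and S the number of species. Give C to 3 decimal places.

The web has S = 12 species and L = 25 feeding links.
C = L / S² = 25 / 144 = 0.1736 ≈ 0.174.

C = 0.174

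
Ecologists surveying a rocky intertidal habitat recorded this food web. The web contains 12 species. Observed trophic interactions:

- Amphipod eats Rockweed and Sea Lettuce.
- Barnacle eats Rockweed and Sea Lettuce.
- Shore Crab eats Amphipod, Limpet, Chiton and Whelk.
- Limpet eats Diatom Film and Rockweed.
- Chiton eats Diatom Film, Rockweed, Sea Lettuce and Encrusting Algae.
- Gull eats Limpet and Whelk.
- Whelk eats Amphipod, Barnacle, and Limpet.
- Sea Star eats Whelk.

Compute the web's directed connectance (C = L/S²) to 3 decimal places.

The web has S = 12 species and L = 20 feeding links.
C = L / S² = 20 / 144 = 0.1389 ≈ 0.139.

C = 0.139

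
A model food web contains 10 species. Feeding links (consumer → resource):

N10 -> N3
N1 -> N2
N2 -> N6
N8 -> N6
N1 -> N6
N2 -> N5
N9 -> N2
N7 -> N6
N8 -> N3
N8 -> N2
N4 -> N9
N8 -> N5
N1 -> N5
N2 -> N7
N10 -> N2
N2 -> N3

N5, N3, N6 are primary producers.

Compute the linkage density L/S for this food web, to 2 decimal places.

L/S = 1.60

There are L = 16 links among S = 10 species.
L/S = 16/10 = 1.6000 ≈ 1.60.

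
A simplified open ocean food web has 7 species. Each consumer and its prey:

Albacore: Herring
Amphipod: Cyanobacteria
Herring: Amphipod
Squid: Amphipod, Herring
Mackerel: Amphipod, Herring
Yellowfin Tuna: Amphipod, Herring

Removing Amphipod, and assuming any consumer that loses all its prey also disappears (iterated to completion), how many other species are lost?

5

Remove Amphipod.
Round 1: Herring (all prey gone) → extinct.
Round 2: Mackerel (all prey gone), Squid (all prey gone), Yellowfin Tuna (all prey gone), Albacore (all prey gone) → extinct.
No further losses. Total secondary extinctions: 5.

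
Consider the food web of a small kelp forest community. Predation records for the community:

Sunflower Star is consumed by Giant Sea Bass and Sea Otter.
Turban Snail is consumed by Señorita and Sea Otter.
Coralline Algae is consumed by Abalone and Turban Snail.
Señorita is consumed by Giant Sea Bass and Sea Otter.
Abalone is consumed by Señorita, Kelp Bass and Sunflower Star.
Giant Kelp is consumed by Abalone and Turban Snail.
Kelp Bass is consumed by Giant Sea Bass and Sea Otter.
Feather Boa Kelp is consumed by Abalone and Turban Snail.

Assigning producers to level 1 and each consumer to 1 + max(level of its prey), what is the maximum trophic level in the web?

Producers (level 1): Coralline Algae, Giant Kelp, Feather Boa Kelp.
Coralline Algae → Turban Snail → Señorita → Sea Otter gives Sea Otter level 4.
No species has a prey at level 4, so no species reaches level 5.

4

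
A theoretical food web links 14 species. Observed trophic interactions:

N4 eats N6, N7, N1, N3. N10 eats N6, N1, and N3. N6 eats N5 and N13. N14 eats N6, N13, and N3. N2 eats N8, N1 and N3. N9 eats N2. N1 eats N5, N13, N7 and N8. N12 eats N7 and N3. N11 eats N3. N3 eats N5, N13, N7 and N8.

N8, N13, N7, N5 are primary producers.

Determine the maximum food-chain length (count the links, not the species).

One longest chain: N8 → N3 → N2 → N9.
It has 4 species and 3 links.

3 links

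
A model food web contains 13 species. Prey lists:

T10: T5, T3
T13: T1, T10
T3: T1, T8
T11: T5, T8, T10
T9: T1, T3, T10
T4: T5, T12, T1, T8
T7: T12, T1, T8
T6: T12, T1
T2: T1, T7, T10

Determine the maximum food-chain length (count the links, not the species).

3 links

One longest chain: T1 → T3 → T10 → T2.
It has 4 species and 3 links.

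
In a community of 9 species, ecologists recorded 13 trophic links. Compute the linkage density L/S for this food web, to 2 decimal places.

L/S = 1.44

There are L = 13 links among S = 9 species.
L/S = 13/9 = 1.4444 ≈ 1.44.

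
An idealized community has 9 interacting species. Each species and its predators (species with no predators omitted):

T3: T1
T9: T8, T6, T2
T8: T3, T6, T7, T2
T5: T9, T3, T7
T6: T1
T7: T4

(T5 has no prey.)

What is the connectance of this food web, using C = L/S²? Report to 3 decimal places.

The web has S = 9 species and L = 13 feeding links.
C = L / S² = 13 / 81 = 0.1605 ≈ 0.160.

C = 0.160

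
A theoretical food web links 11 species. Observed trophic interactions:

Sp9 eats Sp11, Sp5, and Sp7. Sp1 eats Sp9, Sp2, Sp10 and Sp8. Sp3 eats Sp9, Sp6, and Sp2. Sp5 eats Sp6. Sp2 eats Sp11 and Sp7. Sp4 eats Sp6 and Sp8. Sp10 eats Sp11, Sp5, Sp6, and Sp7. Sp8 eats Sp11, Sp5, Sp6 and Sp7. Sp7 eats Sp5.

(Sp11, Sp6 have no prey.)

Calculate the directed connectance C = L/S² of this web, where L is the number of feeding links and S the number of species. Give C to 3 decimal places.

The web has S = 11 species and L = 24 feeding links.
C = L / S² = 24 / 121 = 0.1983 ≈ 0.198.

C = 0.198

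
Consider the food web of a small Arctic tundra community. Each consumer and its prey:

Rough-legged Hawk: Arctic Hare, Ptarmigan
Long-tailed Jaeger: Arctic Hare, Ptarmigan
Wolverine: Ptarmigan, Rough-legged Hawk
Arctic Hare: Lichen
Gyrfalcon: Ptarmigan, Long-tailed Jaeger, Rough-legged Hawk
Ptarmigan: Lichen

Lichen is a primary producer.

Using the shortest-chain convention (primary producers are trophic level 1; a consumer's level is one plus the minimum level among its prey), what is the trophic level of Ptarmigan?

Lichen is a producer → level 1.
Ptarmigan eats Lichen → level 2.

Trophic level 2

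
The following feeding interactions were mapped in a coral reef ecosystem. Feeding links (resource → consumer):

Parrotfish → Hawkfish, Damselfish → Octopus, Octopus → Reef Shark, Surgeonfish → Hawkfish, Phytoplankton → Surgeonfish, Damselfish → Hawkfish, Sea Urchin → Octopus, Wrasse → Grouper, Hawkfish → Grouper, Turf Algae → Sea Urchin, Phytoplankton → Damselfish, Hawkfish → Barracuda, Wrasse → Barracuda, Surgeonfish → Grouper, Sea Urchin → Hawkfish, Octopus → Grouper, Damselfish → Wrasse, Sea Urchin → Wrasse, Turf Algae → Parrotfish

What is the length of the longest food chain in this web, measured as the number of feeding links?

3 links

One longest chain: Phytoplankton → Damselfish → Wrasse → Barracuda.
It has 4 species and 3 links.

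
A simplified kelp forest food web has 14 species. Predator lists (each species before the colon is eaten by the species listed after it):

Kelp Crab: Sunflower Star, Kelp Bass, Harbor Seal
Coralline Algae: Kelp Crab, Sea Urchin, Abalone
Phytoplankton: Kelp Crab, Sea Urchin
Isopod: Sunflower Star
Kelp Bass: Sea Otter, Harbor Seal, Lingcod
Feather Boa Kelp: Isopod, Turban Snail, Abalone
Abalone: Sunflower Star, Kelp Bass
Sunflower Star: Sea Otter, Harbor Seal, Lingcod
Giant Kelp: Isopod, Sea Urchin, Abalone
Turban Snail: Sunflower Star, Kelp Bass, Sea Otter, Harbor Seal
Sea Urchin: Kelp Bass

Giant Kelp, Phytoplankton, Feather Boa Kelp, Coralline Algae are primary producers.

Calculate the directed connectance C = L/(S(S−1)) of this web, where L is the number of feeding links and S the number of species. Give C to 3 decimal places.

C = 0.154

The web has S = 14 species and L = 28 feeding links.
C = L / (S(S−1)) = 28 / 182 = 0.1538 ≈ 0.154.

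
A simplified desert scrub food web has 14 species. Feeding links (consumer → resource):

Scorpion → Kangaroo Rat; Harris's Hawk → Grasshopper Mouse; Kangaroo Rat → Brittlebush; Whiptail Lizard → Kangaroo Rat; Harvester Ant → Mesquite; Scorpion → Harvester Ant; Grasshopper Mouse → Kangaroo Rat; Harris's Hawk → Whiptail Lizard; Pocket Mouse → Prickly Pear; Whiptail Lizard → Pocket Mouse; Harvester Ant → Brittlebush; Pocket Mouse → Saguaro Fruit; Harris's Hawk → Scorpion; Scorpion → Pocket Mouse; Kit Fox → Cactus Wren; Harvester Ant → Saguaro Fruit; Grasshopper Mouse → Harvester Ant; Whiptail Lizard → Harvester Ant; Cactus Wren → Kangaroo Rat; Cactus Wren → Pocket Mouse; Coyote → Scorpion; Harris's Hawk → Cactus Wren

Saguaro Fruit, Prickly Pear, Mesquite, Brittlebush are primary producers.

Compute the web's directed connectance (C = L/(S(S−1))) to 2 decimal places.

C = 0.12

The web has S = 14 species and L = 22 feeding links.
C = L / (S(S−1)) = 22 / 182 = 0.1209 ≈ 0.12.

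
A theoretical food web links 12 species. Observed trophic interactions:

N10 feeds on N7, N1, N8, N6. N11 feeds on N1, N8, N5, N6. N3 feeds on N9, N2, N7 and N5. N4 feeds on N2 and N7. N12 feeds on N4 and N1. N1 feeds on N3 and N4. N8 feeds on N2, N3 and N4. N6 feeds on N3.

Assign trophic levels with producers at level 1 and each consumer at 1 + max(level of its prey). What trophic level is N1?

Trophic level 3

N7 is a producer → level 1.
N3 eats N7 (level 1); other prey at levels: N2 1, N5 1, N9 1 → level 2.
N1 eats N3 (level 2); other prey at levels: N4 2 → level 3.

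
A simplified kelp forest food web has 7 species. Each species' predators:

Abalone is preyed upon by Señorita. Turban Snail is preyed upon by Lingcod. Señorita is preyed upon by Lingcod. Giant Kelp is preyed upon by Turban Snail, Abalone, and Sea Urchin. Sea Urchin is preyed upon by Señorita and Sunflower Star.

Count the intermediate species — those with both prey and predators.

Intermediate species (has both prey and predators): Sea Urchin, Turban Snail, Abalone, Señorita.
Count: 4.

4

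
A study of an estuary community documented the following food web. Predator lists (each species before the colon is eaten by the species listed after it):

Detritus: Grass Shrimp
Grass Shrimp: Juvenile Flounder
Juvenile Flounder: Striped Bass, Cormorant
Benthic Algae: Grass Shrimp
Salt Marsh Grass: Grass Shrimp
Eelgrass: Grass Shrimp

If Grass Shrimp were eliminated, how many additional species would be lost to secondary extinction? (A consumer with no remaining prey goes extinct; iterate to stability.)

Remove Grass Shrimp.
Round 1: Juvenile Flounder (all prey gone) → extinct.
Round 2: Striped Bass (all prey gone), Cormorant (all prey gone) → extinct.
No further losses. Total secondary extinctions: 3.

3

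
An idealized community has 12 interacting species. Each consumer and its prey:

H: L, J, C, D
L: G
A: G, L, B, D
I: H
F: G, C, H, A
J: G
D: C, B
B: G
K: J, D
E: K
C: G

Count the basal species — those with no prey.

Basal species (no prey listed): G.
Count: 1.

1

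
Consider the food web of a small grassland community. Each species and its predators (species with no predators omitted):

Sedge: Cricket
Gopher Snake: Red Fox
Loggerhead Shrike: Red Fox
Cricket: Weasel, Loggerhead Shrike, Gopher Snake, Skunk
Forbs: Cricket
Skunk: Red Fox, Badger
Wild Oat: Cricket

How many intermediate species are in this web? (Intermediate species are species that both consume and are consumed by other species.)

Intermediate species (has both prey and predators): Cricket, Loggerhead Shrike, Gopher Snake, Skunk.
Count: 4.

4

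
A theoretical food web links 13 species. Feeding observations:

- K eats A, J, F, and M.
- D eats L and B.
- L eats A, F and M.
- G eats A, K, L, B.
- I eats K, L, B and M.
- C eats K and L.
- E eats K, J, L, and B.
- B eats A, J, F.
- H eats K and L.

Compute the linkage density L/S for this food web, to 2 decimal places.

L/S = 2.15

There are L = 28 links among S = 13 species.
L/S = 28/13 = 2.1538 ≈ 2.15.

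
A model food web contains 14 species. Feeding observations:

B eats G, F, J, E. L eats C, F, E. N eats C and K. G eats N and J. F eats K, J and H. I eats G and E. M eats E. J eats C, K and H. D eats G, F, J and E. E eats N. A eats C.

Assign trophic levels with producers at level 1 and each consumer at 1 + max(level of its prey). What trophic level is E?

K is a producer → level 1.
N eats K (level 1); other prey at levels: C 1 → level 2.
E eats N → level 3.

Trophic level 3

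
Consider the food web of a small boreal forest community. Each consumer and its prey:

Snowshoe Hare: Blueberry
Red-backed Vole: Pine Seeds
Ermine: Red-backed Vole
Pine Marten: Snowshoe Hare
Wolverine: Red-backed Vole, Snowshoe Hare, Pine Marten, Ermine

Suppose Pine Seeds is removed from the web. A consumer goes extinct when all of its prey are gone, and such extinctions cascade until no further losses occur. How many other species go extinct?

2

Remove Pine Seeds.
Round 1: Red-backed Vole (all prey gone) → extinct.
Round 2: Ermine (all prey gone) → extinct.
No further losses. Total secondary extinctions: 2.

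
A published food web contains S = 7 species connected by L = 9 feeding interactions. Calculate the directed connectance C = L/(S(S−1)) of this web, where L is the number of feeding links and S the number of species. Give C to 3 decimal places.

The web has S = 7 species and L = 9 feeding links.
C = L / (S(S−1)) = 9 / 42 = 0.2143 ≈ 0.214.

C = 0.214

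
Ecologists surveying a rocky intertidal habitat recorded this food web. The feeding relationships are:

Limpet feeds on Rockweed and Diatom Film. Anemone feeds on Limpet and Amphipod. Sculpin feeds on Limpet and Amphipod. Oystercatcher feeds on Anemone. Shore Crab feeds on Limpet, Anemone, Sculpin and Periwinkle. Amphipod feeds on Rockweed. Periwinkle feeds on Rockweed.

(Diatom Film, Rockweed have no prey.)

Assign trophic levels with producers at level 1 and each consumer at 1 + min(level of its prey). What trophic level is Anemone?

Trophic level 3

Rockweed is a producer → level 1.
Amphipod eats Rockweed → level 2.
Anemone eats Amphipod → level 3.
No prey of Anemone is below level 2, so 3 is the minimum.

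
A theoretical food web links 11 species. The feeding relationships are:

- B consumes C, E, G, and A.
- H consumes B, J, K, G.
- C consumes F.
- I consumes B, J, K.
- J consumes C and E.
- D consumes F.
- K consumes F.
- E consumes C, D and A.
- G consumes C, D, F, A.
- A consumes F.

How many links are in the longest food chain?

4 links

One longest chain: F → A → G → B → I.
It has 5 species and 4 links.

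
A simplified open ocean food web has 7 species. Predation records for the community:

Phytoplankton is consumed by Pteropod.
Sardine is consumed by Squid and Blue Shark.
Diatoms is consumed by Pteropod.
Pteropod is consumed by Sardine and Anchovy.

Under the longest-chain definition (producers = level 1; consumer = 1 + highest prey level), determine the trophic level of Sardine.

Diatoms is a producer → level 1.
Pteropod eats Diatoms (level 1); other prey at levels: Phytoplankton 1 → level 2.
Sardine eats Pteropod → level 3.

Trophic level 3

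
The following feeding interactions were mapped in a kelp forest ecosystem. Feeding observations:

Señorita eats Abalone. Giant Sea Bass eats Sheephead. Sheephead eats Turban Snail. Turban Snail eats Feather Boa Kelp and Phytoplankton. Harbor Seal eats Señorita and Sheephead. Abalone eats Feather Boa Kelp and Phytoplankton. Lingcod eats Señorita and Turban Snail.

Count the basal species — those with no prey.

2

Basal species (no prey listed): Feather Boa Kelp, Phytoplankton.
Count: 2.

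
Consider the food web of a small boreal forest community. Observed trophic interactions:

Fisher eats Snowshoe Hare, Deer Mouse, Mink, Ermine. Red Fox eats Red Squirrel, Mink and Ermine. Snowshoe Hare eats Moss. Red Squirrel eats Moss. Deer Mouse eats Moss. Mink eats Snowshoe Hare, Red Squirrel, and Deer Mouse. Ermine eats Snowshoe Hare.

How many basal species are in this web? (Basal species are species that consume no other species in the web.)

Basal species (no prey listed): Moss.
Count: 1.

1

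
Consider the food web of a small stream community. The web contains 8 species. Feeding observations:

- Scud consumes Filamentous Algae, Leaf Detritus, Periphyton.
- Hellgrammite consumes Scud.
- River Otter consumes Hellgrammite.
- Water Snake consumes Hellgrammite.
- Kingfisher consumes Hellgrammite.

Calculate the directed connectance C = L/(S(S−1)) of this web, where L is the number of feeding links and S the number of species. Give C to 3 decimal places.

The web has S = 8 species and L = 7 feeding links.
C = L / (S(S−1)) = 7 / 56 = 0.1250 ≈ 0.125.

C = 0.125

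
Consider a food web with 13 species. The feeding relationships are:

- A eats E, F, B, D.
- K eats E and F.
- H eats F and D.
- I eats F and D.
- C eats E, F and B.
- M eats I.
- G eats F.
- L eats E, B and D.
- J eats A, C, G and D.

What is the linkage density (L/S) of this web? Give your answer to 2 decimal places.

There are L = 22 links among S = 13 species.
L/S = 22/13 = 1.6923 ≈ 1.69.

L/S = 1.69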